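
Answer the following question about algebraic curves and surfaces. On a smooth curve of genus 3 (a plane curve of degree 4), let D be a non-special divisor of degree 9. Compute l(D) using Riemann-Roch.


First, compute the genus of a smooth plane curve of degree 4:
g = (d-1)(d-2)/2 = (4-1)(4-2)/2 = 3
For a non-special divisor D (i.e., h^1(D) = 0), Riemann-Roch gives:
l(D) = deg(D) - g + 1
Since deg(D) = 9 >= 2g - 1 = 5, D is non-special.
l(D) = 9 - 3 + 1 = 7

7


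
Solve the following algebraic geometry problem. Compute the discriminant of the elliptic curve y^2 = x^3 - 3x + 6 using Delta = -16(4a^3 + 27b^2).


Compute each component:
4a^3 = 4*(-3)^3 = 4*(-27) = -108
27b^2 = 27*6^2 = 27*36 = 972
4a^3 + 27b^2 = -108 + 972 = 864
Delta = -16*864 = -13824

-13824


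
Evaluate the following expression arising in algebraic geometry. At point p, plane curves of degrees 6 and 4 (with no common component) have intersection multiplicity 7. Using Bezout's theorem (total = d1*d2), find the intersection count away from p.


By Bezout's theorem, the total intersection number is d1 * d2.
Total = 6 * 4 = 24
Intersection multiplicity at p = 7
Remaining intersections = 24 - 7 = 17

17


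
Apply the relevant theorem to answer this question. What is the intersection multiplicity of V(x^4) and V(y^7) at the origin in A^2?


The intersection multiplicity of V(x^a) and V(y^b) at the origin is:
I(O; V(x^4), V(y^7)) = dim_k(k[x,y]/(x^4, y^7))
A basis for k[x,y]/(x^4, y^7) is the set of monomials x^i * y^j
where 0 <= i < 4 and 0 <= j < 7.
The number of such monomials is 4 * 7 = 28

28


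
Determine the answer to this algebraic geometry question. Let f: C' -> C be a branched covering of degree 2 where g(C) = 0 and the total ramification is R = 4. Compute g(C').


Riemann-Hurwitz formula: 2g' - 2 = d(2g - 2) + R
Given: d = 2, g = 0, R = 4
2g' - 2 = 2*(2*0 - 2) + 4
2g' - 2 = 2*(-2) + 4
2g' - 2 = -4 + 4 = 0
2g' = 2
g' = 1

1


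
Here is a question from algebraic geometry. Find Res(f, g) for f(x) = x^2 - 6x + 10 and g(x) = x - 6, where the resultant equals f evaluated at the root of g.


For Res(f, x - c), we evaluate f at x = c.
f(6) = 6^2 - 6*6 + 10
= 36 - 36 + 10
= 0 + 10 = 10
Res(f, g) = 10

10


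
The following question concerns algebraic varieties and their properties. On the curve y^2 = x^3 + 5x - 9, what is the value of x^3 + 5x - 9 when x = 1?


Compute x^3 + 5x - 9 at x = 1:
x^3 = 1^3 = 1
5*x = 5*1 = 5
Sum: 1 + 5 - 9 = -3

-3


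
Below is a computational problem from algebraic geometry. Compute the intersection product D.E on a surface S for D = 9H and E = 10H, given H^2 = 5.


Using bilinearity of the intersection pairing on a surface S:
(aH).(bH) = ab * (H.H)
We have H^2 = 5.
D.E = (9H).(10H) = 9*10*5
= 90*5
= 450

450


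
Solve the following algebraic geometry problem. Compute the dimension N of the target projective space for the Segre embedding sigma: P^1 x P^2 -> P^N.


The Segre embedding maps P^m x P^n into P^N via
all products of coordinates from each factor.
N = (m+1)(n+1) - 1
N = (1+1)(2+1) - 1
N = 2*3 - 1
N = 6 - 1 = 5

5


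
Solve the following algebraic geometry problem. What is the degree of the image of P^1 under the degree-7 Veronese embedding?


The Veronese variety v_7(P^1) has degree d^r.
d^r = 7^1 = 7

7


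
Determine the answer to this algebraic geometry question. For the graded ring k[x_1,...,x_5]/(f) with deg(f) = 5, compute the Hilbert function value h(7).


For R = k[x_1,...,x_n]/(f) with f homogeneous of degree e:
The Hilbert series is (1 - t^e)/(1 - t)^n.
So h(d) = C(d+n-1, n-1) - C(d-e+n-1, n-1) for d >= e.
With n=5, e=5, d=7:
C(7+5-1, 5-1) = C(11, 4) = 330
C(7-5+5-1, 5-1) = C(6, 4) = 15
h(7) = 330 - 15 = 315

315


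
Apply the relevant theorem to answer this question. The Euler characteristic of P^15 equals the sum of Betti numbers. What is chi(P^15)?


The complex projective space P^15 has one cell in each even real dimension 0, 2, ..., 30.
The cohomology groups are H^{2k}(P^15) = Z for k = 0,...,15, and 0 otherwise.
Euler characteristic = sum of Betti numbers = 1 per even-dimensional cohomology group.
chi(P^15) = 15 + 1 = 16

16


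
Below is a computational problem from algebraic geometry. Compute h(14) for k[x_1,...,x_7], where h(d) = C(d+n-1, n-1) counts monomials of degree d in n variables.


The Hilbert function for the polynomial ring in 7 variables is:
h(d) = C(d+n-1, n-1)
h(14) = C(14+7-1, 7-1) = C(20, 6)
= 20! / (6! * 14!)
= 38760

38760


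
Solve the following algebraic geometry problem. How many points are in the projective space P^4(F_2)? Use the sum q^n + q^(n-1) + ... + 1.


P^4(F_2) has (q^(n+1) - 1)/(q - 1) points.
= 2^4 + 2^3 + 2^2 + 2^1 + 2^0
= 16 + 8 + 4 + 2 + 1
= 31

31


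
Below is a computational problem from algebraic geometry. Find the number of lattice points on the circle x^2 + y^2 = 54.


Systematically check integer values of x where x^2 <= 54.
For each valid x, check if 54 - x^2 is a perfect square.
Total integer solutions found: 0

0


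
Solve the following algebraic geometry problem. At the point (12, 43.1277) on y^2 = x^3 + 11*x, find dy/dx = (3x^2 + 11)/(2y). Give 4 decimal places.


Using implicit differentiation of y^2 = x^3 + 11*x:
2y * dy/dx = 3x^2 + 11
dy/dx = (3x^2 + 11)/(2y)
Numerator: 3*12^2 + 11 = 443
Denominator: 2*43.1277 = 86.2554
dy/dx = 443/86.2554 = 5.1359

5.1359


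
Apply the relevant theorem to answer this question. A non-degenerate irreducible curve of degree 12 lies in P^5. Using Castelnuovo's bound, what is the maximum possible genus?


Castelnuovo's bound: write d - 1 = m(r-1) + epsilon with 0 <= epsilon < r-1.
d - 1 = 12 - 1 = 11
r - 1 = 5 - 1 = 4
11 = 2*4 + 3, so m = 2, epsilon = 3
pi(d, r) = m(m-1)(r-1)/2 + m*epsilon
= 2*1*4/2 + 2*3
= 8/2 + 6
= 4 + 6 = 10

10


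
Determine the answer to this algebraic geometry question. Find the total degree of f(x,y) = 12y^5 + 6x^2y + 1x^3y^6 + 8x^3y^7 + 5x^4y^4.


Examine each term for its total degree (sum of exponents).
  Term '12y^5' has total degree 0+5 = 5.
  Term '6x^2y' has total degree 2+1 = 3.
  Term '1x^3y^6' has total degree 3+6 = 9.
  Term '8x^3y^7' has total degree 3+7 = 10.
  Term '5x^4y^4' has total degree 4+4 = 8.
The maximum total degree among all terms is 10.

10


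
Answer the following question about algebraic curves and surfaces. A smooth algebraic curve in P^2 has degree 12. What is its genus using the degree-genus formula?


Using the genus formula for smooth plane curves:
g = (d-1)(d-2)/2
g = (12-1)(12-2)/2
g = 11*10/2
g = 110/2 = 55

55


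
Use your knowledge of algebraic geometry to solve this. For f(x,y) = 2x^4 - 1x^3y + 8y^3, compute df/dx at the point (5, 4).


df/dx = 4*2*x^3 + 3*(-1)*x^2*y
At (5,4): 4*2*5^3 + 3*(-1)*5^2*4
= 1000 - 300
= 700

700


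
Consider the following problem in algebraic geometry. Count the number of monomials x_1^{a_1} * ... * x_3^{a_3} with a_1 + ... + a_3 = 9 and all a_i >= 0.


The number of degree-9 monomials in 3 variables is C(d+n-1, n-1).
= C(9+3-1, 3-1) = C(11, 2)
= 55

55


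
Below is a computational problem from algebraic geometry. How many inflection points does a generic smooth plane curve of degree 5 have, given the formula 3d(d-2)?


For a general smooth plane curve C of degree d, the inflection points are
the intersection of C with its Hessian curve, which has degree 3(d-2).
By Bezout, the total intersection number is d * 3(d-2) = 5 * 9 = 45.
For a general curve every flex is ordinary, so each contributes
multiplicity 1 to C·Hess(C), and the number of distinct inflection
points is 3d(d-2).
Inflection points = 3*5*(5-2) = 3*5*3 = 45

45


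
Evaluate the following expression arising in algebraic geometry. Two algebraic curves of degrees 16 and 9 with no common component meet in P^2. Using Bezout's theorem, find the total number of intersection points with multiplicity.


Bezout's theorem states the intersection count equals the product of degrees.
Intersection count = 16 * 9 = 144

144


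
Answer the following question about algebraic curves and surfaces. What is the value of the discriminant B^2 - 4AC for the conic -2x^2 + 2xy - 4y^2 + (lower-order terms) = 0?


The discriminant of a conic Ax^2 + Bxy + Cy^2 + ... = 0 is B^2 - 4AC.
B^2 = 2^2 = 4
4AC = 4*(-2)*(-4) = 32
Discriminant = 4 - 32 = -28

-28


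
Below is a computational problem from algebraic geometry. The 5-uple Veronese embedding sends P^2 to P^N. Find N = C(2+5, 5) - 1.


The Veronese embedding v_d: P^n -> P^N maps each point to all
degree-d monomials in n+1 homogeneous coordinates.
N = C(n+d, d) - 1
N = C(2+5, 5) - 1
N = C(7, 5) - 1
C(7, 5) = 21
N = 21 - 1 = 20

20


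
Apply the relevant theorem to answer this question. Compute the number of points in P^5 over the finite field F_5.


P^5(F_5) has (q^(n+1) - 1)/(q - 1) points.
= 5^5 + 5^4 + 5^3 + 5^2 + 5^1 + 5^0
= 3125 + 625 + 125 + 25 + 5 + 1
= 3906

3906


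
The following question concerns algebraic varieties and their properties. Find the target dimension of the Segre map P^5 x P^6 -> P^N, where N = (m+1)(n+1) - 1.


The Segre embedding maps P^m x P^n into P^N via
all products of coordinates from each factor.
N = (m+1)(n+1) - 1
N = (5+1)(6+1) - 1
N = 6*7 - 1
N = 42 - 1 = 41

41


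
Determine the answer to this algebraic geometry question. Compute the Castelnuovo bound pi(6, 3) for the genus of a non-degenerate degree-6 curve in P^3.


Castelnuovo's bound: write d - 1 = m(r-1) + epsilon with 0 <= epsilon < r-1.
d - 1 = 6 - 1 = 5
r - 1 = 3 - 1 = 2
5 = 2*2 + 1, so m = 2, epsilon = 1
pi(d, r) = m(m-1)(r-1)/2 + m*epsilon
= 2*1*2/2 + 2*1
= 4/2 + 2
= 2 + 2 = 4

4


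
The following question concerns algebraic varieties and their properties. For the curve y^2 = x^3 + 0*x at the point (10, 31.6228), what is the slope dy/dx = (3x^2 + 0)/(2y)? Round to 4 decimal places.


Using implicit differentiation of y^2 = x^3 + 0*x:
2y * dy/dx = 3x^2 + 0
dy/dx = (3x^2 + 0)/(2y)
Numerator: 3*10^2 + 0 = 300
Denominator: 2*31.6228 = 63.2456
dy/dx = 300/63.2456 = 4.7434

4.7434


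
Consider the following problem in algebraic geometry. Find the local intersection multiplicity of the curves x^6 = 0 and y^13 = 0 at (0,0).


The intersection multiplicity of V(x^a) and V(y^b) at the origin is:
I(O; V(x^6), V(y^13)) = dim_k(k[x,y]/(x^6, y^13))
A basis for k[x,y]/(x^6, y^13) is the set of monomials x^i * y^j
where 0 <= i < 6 and 0 <= j < 13.
The number of such monomials is 6 * 13 = 78

78


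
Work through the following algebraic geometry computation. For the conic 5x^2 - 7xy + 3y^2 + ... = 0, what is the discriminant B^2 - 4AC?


The discriminant of a conic Ax^2 + Bxy + Cy^2 + ... = 0 is B^2 - 4AC.
B^2 = (-7)^2 = 49
4AC = 4*5*3 = 60
Discriminant = 49 - 60 = -11

-11


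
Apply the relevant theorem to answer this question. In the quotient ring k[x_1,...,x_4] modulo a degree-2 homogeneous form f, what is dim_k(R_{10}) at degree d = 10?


For R = k[x_1,...,x_n]/(f) with f homogeneous of degree e:
The Hilbert series is (1 - t^e)/(1 - t)^n.
So h(d) = C(d+n-1, n-1) - C(d-e+n-1, n-1) for d >= e.
With n=4, e=2, d=10:
C(10+4-1, 4-1) = C(13, 3) = 286
C(10-2+4-1, 4-1) = C(11, 3) = 165
h(10) = 286 - 165 = 121

121


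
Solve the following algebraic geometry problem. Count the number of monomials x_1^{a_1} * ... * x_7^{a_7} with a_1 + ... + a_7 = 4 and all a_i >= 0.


The number of degree-4 monomials in 7 variables is C(d+n-1, n-1).
= C(4+7-1, 7-1) = C(10, 6)
= 210

210


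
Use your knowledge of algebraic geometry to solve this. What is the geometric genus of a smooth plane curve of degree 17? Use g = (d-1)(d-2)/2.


Using the genus formula for smooth plane curves:
g = (d-1)(d-2)/2
g = (17-1)(17-2)/2
g = 16*15/2
g = 240/2 = 120

120


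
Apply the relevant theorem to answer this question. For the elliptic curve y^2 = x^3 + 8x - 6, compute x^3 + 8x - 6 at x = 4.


Compute x^3 + 8x - 6 at x = 4:
x^3 = 4^3 = 64
8*x = 8*4 = 32
Sum: 64 + 32 - 6 = 90

90


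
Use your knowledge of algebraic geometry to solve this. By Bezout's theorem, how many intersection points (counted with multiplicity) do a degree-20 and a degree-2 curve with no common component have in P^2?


Bezout's theorem states the intersection count equals the product of degrees.
Intersection count = 20 * 2 = 40

40


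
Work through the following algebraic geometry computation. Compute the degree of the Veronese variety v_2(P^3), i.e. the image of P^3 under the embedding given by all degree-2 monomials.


The Veronese variety v_2(P^3) has degree d^r.
d^r = 2^3 = 8

8


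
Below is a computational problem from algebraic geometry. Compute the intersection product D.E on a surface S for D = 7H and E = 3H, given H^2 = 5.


Using bilinearity of the intersection pairing on a surface S:
(aH).(bH) = ab * (H.H)
We have H^2 = 5.
D.E = (7H).(3H) = 7*3*5
= 21*5
= 105

105


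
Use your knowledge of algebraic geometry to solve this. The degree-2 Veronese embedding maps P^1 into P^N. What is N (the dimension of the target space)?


The Veronese embedding v_d: P^n -> P^N maps each point to all
degree-d monomials in n+1 homogeneous coordinates.
N = C(n+d, d) - 1
N = C(1+2, 2) - 1
N = C(3, 2) - 1
C(3, 2) = 3
N = 3 - 1 = 2

2


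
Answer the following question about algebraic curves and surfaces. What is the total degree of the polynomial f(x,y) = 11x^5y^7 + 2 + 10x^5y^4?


Examine each term for its total degree (sum of exponents).
  Term '11x^5y^7' has total degree 5+7 = 12.
  Term '2' has total degree 0+0 = 0.
  Term '10x^5y^4' has total degree 5+4 = 9.
The maximum total degree among all terms is 12.

12


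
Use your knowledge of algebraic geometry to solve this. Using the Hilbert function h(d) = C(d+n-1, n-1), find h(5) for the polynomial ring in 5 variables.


The Hilbert function for the polynomial ring in 5 variables is:
h(d) = C(d+n-1, n-1)
h(5) = C(5+5-1, 5-1) = C(9, 4)
= 9! / (4! * 5!)
= 126

126


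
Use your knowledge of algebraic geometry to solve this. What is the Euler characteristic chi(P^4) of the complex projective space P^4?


The complex projective space P^4 has one cell in each even real dimension 0, 2, ..., 8.
The cohomology groups are H^{2k}(P^4) = Z for k = 0,...,4, and 0 otherwise.
Euler characteristic = sum of Betti numbers = 1 per even-dimensional cohomology group.
chi(P^4) = 4 + 1 = 5

5


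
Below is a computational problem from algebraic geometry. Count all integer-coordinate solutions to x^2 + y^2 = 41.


Systematically check integer values of x where x^2 <= 41.
For each valid x, check if 41 - x^2 is a perfect square.
x=4: 41 - 16 = 25, sqrt = 5 (valid)
x=5: 41 - 25 = 16, sqrt = 4 (valid)
Total integer solutions found: 8

8


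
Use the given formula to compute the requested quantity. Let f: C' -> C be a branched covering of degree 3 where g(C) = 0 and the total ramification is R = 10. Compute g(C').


Riemann-Hurwitz formula: 2g' - 2 = d(2g - 2) + R
Given: d = 3, g = 0, R = 10
2g' - 2 = 3*(2*0 - 2) + 10
2g' - 2 = 3*(-2) + 10
2g' - 2 = -6 + 10 = 4
2g' = 6
g' = 3

3


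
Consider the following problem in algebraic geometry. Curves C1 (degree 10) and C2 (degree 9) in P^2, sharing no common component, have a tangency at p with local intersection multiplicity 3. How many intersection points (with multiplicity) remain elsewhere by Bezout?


By Bezout's theorem, the total intersection number is d1 * d2.
Total = 10 * 9 = 90
Intersection multiplicity at p = 3
Remaining intersections = 90 - 3 = 87

87


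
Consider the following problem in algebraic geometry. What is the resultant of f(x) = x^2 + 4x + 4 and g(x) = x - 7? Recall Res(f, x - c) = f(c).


For Res(f, x - c), we evaluate f at x = c.
f(7) = 7^2 + 4*7 + 4
= 49 + 28 + 4
= 77 + 4 = 81
Res(f, g) = 81

81


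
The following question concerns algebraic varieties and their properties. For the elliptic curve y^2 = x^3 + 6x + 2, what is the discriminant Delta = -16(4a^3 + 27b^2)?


Compute each component:
4a^3 = 4*6^3 = 4*216 = 864
27b^2 = 27*2^2 = 27*4 = 108
4a^3 + 27b^2 = 864 + 108 = 972
Delta = -16*972 = -15552

-15552


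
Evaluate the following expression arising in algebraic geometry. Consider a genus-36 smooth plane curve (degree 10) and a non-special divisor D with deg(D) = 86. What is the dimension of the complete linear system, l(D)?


First, compute the genus of a smooth plane curve of degree 10:
g = (d-1)(d-2)/2 = (10-1)(10-2)/2 = 36
For a non-special divisor D (i.e., h^1(D) = 0), Riemann-Roch gives:
l(D) = deg(D) - g + 1
Since deg(D) = 86 >= 2g - 1 = 71, D is non-special.
l(D) = 86 - 36 + 1 = 51

51


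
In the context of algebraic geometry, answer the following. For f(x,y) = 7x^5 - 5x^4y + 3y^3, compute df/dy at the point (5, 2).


df/dy = (-5)*x^4 + 3*3*y^2
At (5,2): (-5)*5^4 + 3*3*2^2
= -3125 + 36
= -3089

-3089


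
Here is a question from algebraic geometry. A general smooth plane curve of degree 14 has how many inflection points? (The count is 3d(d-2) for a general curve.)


For a general smooth plane curve C of degree d, the inflection points are
the intersection of C with its Hessian curve, which has degree 3(d-2).
By Bezout, the total intersection number is d * 3(d-2) = 14 * 36 = 504.
For a general curve every flex is ordinary, so each contributes
multiplicity 1 to C·Hess(C), and the number of distinct inflection
points is 3d(d-2).
Inflection points = 3*14*(14-2) = 3*14*12 = 504

504


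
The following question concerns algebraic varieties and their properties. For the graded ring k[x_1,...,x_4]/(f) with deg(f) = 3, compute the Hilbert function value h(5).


For R = k[x_1,...,x_n]/(f) with f homogeneous of degree e:
The Hilbert series is (1 - t^e)/(1 - t)^n.
So h(d) = C(d+n-1, n-1) - C(d-e+n-1, n-1) for d >= e.
With n=4, e=3, d=5:
C(5+4-1, 4-1) = C(8, 3) = 56
C(5-3+4-1, 4-1) = C(5, 3) = 10
h(5) = 56 - 10 = 46

46


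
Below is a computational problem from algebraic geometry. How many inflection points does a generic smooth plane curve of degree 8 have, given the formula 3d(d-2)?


For a general smooth plane curve C of degree d, the inflection points are
the intersection of C with its Hessian curve, which has degree 3(d-2).
By Bezout, the total intersection number is d * 3(d-2) = 8 * 18 = 144.
For a general curve every flex is ordinary, so each contributes
multiplicity 1 to C·Hess(C), and the number of distinct inflection
points is 3d(d-2).
Inflection points = 3*8*(8-2) = 3*8*6 = 144

144


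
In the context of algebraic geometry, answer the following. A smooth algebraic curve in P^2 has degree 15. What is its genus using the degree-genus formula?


Using the genus formula for smooth plane curves:
g = (d-1)(d-2)/2
g = (15-1)(15-2)/2
g = 14*13/2
g = 182/2 = 91

91


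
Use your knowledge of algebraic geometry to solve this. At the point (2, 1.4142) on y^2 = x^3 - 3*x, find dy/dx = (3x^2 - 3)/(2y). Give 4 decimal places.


Using implicit differentiation of y^2 = x^3 - 3*x:
2y * dy/dx = 3x^2 - 3
dy/dx = (3x^2 - 3)/(2y)
Numerator: 3*2^2 - 3 = 9
Denominator: 2*1.4142 = 2.8284
dy/dx = 9/2.8284 = 3.1820

3.1820


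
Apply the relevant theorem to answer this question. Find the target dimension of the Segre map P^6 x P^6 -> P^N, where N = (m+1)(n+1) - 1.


The Segre embedding maps P^m x P^n into P^N via
all products of coordinates from each factor.
N = (m+1)(n+1) - 1
N = (6+1)(6+1) - 1
N = 7*7 - 1
N = 49 - 1 = 48

48


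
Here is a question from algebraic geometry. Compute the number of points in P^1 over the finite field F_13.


P^1(F_13) has (q^(n+1) - 1)/(q - 1) points.
= 13^1 + 13^0
= 13 + 1
= 14

14


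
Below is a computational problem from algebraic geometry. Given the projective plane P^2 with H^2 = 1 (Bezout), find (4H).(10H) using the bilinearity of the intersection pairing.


Using bilinearity of the intersection pairing on the projective plane P^2:
(aH).(bH) = ab * (H.H)
We have H^2 = 1 (Bezout).
D.E = (4H).(10H) = 4*10*1
= 40*1
= 40

40


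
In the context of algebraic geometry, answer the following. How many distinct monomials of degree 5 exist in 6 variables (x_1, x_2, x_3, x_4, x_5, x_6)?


The number of degree-5 monomials in 6 variables is C(d+n-1, n-1).
= C(5+6-1, 6-1) = C(10, 5)
= 252

252


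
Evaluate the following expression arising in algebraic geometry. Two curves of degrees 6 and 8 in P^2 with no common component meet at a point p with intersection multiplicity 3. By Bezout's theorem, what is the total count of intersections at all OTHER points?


By Bezout's theorem, the total intersection number is d1 * d2.
Total = 6 * 8 = 48
Intersection multiplicity at p = 3
Remaining intersections = 48 - 3 = 45

45


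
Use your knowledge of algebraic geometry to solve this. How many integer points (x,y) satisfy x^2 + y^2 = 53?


Systematically check integer values of x where x^2 <= 53.
For each valid x, check if 53 - x^2 is a perfect square.
x=2: 53 - 4 = 49, sqrt = 7 (valid)
x=7: 53 - 49 = 4, sqrt = 2 (valid)
Total integer solutions found: 8

8


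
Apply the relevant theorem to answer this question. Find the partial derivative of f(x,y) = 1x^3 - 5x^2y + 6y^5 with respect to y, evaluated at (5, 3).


df/dy = (-5)*x^2 + 5*6*y^4
At (5,3): (-5)*5^2 + 5*6*3^4
= -125 + 2430
= 2305

2305


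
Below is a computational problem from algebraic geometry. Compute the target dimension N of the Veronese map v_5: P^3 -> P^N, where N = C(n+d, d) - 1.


The Veronese embedding v_d: P^n -> P^N maps each point to all
degree-d monomials in n+1 homogeneous coordinates.
N = C(n+d, d) - 1
N = C(3+5, 5) - 1
N = C(8, 5) - 1
C(8, 5) = 56
N = 56 - 1 = 55

55


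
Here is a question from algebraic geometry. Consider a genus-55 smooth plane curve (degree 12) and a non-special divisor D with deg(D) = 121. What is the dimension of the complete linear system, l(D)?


First, compute the genus of a smooth plane curve of degree 12:
g = (d-1)(d-2)/2 = (12-1)(12-2)/2 = 55
For a non-special divisor D (i.e., h^1(D) = 0), Riemann-Roch gives:
l(D) = deg(D) - g + 1
Since deg(D) = 121 >= 2g - 1 = 109, D is non-special.
l(D) = 121 - 55 + 1 = 67

67


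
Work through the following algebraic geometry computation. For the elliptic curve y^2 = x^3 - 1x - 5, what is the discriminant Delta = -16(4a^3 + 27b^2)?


Compute each component:
4a^3 = 4*(-1)^3 = 4*(-1) = -4
27b^2 = 27*(-5)^2 = 27*25 = 675
4a^3 + 27b^2 = -4 + 675 = 671
Delta = -16*671 = -10736

-10736


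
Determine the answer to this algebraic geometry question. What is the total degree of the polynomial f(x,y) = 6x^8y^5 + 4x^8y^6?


Examine each term for its total degree (sum of exponents).
  Term '6x^8y^5' has total degree 8+5 = 13.
  Term '4x^8y^6' has total degree 8+6 = 14.
The maximum total degree among all terms is 14.

14


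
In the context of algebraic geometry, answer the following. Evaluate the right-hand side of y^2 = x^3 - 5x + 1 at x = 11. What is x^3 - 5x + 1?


Compute x^3 - 5x + 1 at x = 11:
x^3 = 11^3 = 1331
(-5)*x = (-5)*11 = -55
Sum: 1331 - 55 + 1 = 1277

1277


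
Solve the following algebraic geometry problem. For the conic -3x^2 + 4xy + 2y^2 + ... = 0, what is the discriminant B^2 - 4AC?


The discriminant of a conic Ax^2 + Bxy + Cy^2 + ... = 0 is B^2 - 4AC.
B^2 = 4^2 = 16
4AC = 4*(-3)*2 = -24
Discriminant = 16 + 24 = 40

40


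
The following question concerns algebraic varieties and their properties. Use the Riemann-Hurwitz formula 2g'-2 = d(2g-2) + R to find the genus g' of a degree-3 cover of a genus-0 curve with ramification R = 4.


Riemann-Hurwitz formula: 2g' - 2 = d(2g - 2) + R
Given: d = 3, g = 0, R = 4
2g' - 2 = 3*(2*0 - 2) + 4
2g' - 2 = 3*(-2) + 4
2g' - 2 = -6 + 4 = -2
2g' = 0
g' = 0

0


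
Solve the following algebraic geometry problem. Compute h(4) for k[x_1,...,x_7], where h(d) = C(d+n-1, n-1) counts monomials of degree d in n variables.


The Hilbert function for the polynomial ring in 7 variables is:
h(d) = C(d+n-1, n-1)
h(4) = C(4+7-1, 7-1) = C(10, 6)
= 10! / (6! * 4!)
= 210

210


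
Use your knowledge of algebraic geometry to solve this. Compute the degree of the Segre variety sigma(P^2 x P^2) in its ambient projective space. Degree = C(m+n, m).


The degree of the Segre variety P^2 x P^2 is C(m+n, m).
= C(4, 2)
= 6

6


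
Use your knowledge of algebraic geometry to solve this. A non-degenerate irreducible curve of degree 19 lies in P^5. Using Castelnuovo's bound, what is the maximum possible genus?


Castelnuovo's bound: write d - 1 = m(r-1) + epsilon with 0 <= epsilon < r-1.
d - 1 = 19 - 1 = 18
r - 1 = 5 - 1 = 4
18 = 4*4 + 2, so m = 4, epsilon = 2
pi(d, r) = m(m-1)(r-1)/2 + m*epsilon
= 4*3*4/2 + 4*2
= 48/2 + 8
= 24 + 8 = 32

32


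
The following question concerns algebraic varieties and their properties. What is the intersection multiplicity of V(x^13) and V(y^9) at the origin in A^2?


The intersection multiplicity of V(x^a) and V(y^b) at the origin is:
I(O; V(x^13), V(y^9)) = dim_k(k[x,y]/(x^13, y^9))
A basis for k[x,y]/(x^13, y^9) is the set of monomials x^i * y^j
where 0 <= i < 13 and 0 <= j < 9.
The number of such monomials is 13 * 9 = 117

117


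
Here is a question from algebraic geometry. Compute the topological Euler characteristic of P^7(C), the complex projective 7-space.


The complex projective space P^7 has one cell in each even real dimension 0, 2, ..., 14.
The cohomology groups are H^{2k}(P^7) = Z for k = 0,...,7, and 0 otherwise.
Euler characteristic = sum of Betti numbers = 1 per even-dimensional cohomology group.
chi(P^7) = 7 + 1 = 8

8


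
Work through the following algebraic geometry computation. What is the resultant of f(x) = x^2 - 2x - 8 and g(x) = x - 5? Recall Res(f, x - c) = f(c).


For Res(f, x - c), we evaluate f at x = c.
f(5) = 5^2 - 2*5 - 8
= 25 - 10 - 8
= 15 - 8 = 7
Res(f, g) = 7

7


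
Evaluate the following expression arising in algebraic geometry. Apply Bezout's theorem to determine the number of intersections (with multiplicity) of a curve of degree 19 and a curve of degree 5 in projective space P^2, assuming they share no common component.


Bezout's theorem states the intersection count equals the product of degrees.
Intersection count = 19 * 5 = 95

95


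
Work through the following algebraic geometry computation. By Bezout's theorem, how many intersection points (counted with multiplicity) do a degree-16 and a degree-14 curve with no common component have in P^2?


Bezout's theorem states the intersection count equals the product of degrees.
Intersection count = 16 * 14 = 224

224


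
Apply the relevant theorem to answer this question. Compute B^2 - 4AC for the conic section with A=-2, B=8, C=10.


The discriminant of a conic Ax^2 + Bxy + Cy^2 + ... = 0 is B^2 - 4AC.
B^2 = 8^2 = 64
4AC = 4*(-2)*10 = -80
Discriminant = 64 + 80 = 144

144


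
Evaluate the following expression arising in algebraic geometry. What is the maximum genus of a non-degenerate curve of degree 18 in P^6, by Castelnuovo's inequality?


Castelnuovo's bound: write d - 1 = m(r-1) + epsilon with 0 <= epsilon < r-1.
d - 1 = 18 - 1 = 17
r - 1 = 6 - 1 = 5
17 = 3*5 + 2, so m = 3, epsilon = 2
pi(d, r) = m(m-1)(r-1)/2 + m*epsilon
= 3*2*5/2 + 3*2
= 30/2 + 6
= 15 + 6 = 21

21


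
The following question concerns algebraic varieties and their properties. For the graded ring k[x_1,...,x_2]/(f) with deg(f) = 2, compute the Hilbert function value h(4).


For R = k[x_1,...,x_n]/(f) with f homogeneous of degree e:
The Hilbert series is (1 - t^e)/(1 - t)^n.
So h(d) = C(d+n-1, n-1) - C(d-e+n-1, n-1) for d >= e.
With n=2, e=2, d=4:
C(4+2-1, 2-1) = C(5, 1) = 5
C(4-2+2-1, 2-1) = C(3, 1) = 3
h(4) = 5 - 3 = 2

2


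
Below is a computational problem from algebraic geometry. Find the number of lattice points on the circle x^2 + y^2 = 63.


Systematically check integer values of x where x^2 <= 63.
For each valid x, check if 63 - x^2 is a perfect square.
Total integer solutions found: 0

0


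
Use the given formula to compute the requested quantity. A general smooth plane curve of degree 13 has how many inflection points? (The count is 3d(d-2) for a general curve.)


For a general smooth plane curve C of degree d, the inflection points are
the intersection of C with its Hessian curve, which has degree 3(d-2).
By Bezout, the total intersection number is d * 3(d-2) = 13 * 33 = 429.
For a general curve every flex is ordinary, so each contributes
multiplicity 1 to C·Hess(C), and the number of distinct inflection
points is 3d(d-2).
Inflection points = 3*13*(13-2) = 3*13*11 = 429

429


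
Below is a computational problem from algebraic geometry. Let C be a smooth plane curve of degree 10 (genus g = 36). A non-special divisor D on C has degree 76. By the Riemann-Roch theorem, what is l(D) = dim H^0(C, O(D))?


First, compute the genus of a smooth plane curve of degree 10:
g = (d-1)(d-2)/2 = (10-1)(10-2)/2 = 36
For a non-special divisor D (i.e., h^1(D) = 0), Riemann-Roch gives:
l(D) = deg(D) - g + 1
Since deg(D) = 76 >= 2g - 1 = 71, D is non-special.
l(D) = 76 - 36 + 1 = 41

41


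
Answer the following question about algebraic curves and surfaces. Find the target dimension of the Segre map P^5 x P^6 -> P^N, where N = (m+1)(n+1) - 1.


The Segre embedding maps P^m x P^n into P^N via
all products of coordinates from each factor.
N = (m+1)(n+1) - 1
N = (5+1)(6+1) - 1
N = 6*7 - 1
N = 42 - 1 = 41

41


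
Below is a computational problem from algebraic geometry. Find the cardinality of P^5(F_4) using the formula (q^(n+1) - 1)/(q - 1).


P^5(F_4) has (q^(n+1) - 1)/(q - 1) points.
= 4^5 + 4^4 + 4^3 + 4^2 + 4^1 + 4^0
= 1024 + 256 + 64 + 16 + 4 + 1
= 1365

1365


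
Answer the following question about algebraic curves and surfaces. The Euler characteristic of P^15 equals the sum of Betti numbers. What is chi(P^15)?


The complex projective space P^15 has one cell in each even real dimension 0, 2, ..., 30.
The cohomology groups are H^{2k}(P^15) = Z for k = 0,...,15, and 0 otherwise.
Euler characteristic = sum of Betti numbers = 1 per even-dimensional cohomology group.
chi(P^15) = 15 + 1 = 16

16


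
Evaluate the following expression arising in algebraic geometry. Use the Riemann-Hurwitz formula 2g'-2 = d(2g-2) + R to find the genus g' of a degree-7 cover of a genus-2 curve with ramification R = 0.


Riemann-Hurwitz formula: 2g' - 2 = d(2g - 2) + R
Given: d = 7, g = 2, R = 0
2g' - 2 = 7*(2*2 - 2) + 0
2g' - 2 = 7*2 + 0
2g' - 2 = 14 + 0 = 14
2g' = 16
g' = 8

8


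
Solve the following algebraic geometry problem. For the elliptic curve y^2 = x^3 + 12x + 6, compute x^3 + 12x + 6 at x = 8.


Compute x^3 + 12x + 6 at x = 8:
x^3 = 8^3 = 512
12*x = 12*8 = 96
Sum: 512 + 96 + 6 = 614

614


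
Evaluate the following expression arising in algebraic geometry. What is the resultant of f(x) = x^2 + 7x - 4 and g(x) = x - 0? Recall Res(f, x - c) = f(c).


For Res(f, x - c), we evaluate f at x = c.
f(0) = 0^2 + 7*0 - 4
= 0 + 0 - 4
= 0 - 4 = -4
Res(f, g) = -4

-4


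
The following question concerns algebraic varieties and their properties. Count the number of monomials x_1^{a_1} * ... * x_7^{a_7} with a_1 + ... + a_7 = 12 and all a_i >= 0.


The number of degree-12 monomials in 7 variables is C(d+n-1, n-1).
= C(12+7-1, 7-1) = C(18, 6)
= 18564

18564


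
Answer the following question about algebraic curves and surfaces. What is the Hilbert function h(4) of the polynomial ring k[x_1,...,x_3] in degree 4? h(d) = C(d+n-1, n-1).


The Hilbert function for the polynomial ring in 3 variables is:
h(d) = C(d+n-1, n-1)
h(4) = C(4+3-1, 3-1) = C(6, 2)
= 6! / (2! * 4!)
= 15

15


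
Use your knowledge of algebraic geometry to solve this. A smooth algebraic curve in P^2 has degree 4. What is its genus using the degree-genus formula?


Using the genus formula for smooth plane curves:
g = (d-1)(d-2)/2
g = (4-1)(4-2)/2
g = 3*2/2
g = 6/2 = 3

3


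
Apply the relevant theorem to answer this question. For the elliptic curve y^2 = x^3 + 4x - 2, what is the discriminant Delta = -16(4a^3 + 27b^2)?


Compute each component:
4a^3 = 4*4^3 = 4*64 = 256
27b^2 = 27*(-2)^2 = 27*4 = 108
4a^3 + 27b^2 = 256 + 108 = 364
Delta = -16*364 = -5824

-5824


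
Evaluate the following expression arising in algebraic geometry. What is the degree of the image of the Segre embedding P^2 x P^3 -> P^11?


The degree of the Segre variety P^2 x P^3 is C(m+n, m).
= C(5, 2)
= 10

10


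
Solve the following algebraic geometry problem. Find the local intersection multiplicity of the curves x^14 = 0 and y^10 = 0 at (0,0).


The intersection multiplicity of V(x^a) and V(y^b) at the origin is:
I(O; V(x^14), V(y^10)) = dim_k(k[x,y]/(x^14, y^10))
A basis for k[x,y]/(x^14, y^10) is the set of monomials x^i * y^j
where 0 <= i < 14 and 0 <= j < 10.
The number of such monomials is 14 * 10 = 140

140


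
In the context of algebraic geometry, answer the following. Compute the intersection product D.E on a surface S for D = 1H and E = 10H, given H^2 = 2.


Using bilinearity of the intersection pairing on a surface S:
(aH).(bH) = ab * (H.H)
We have H^2 = 2.
D.E = (1H).(10H) = 1*10*2
= 10*2
= 20

20


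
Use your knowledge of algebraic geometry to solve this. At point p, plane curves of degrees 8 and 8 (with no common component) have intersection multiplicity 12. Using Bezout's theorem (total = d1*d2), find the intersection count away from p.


By Bezout's theorem, the total intersection number is d1 * d2.
Total = 8 * 8 = 64
Intersection multiplicity at p = 12
Remaining intersections = 64 - 12 = 52

52


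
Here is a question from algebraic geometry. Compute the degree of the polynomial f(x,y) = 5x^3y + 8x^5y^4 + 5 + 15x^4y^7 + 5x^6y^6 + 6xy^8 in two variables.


Examine each term for its total degree (sum of exponents).
  Term '5x^3y' has total degree 3+1 = 4.
  Term '8x^5y^4' has total degree 5+4 = 9.
  Term '5' has total degree 0+0 = 0.
  Term '15x^4y^7' has total degree 4+7 = 11.
  Term '5x^6y^6' has total degree 6+6 = 12.
  Term '6xy^8' has total degree 1+8 = 9.
The maximum total degree among all terms is 12.

12


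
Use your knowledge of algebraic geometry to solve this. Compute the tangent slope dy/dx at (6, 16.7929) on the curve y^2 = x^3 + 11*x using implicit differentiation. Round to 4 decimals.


Using implicit differentiation of y^2 = x^3 + 11*x:
2y * dy/dx = 3x^2 + 11
dy/dx = (3x^2 + 11)/(2y)
Numerator: 3*6^2 + 11 = 119
Denominator: 2*16.7929 = 33.5858
dy/dx = 119/33.5858 = 3.5432

3.5432


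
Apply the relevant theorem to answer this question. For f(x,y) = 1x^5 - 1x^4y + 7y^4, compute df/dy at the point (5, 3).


df/dy = (-1)*x^4 + 4*7*y^3
At (5,3): (-1)*5^4 + 4*7*3^3
= -625 + 756
= 131

131


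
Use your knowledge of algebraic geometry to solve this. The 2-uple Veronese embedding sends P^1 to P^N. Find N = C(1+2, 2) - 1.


The Veronese embedding v_d: P^n -> P^N maps each point to all
degree-d monomials in n+1 homogeneous coordinates.
N = C(n+d, d) - 1
N = C(1+2, 2) - 1
N = C(3, 2) - 1
C(3, 2) = 3
N = 3 - 1 = 2

2


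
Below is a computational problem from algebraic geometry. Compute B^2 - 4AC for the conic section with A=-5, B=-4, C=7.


The discriminant of a conic Ax^2 + Bxy + Cy^2 + ... = 0 is B^2 - 4AC.
B^2 = (-4)^2 = 16
4AC = 4*(-5)*7 = -140
Discriminant = 16 + 140 = 156

156


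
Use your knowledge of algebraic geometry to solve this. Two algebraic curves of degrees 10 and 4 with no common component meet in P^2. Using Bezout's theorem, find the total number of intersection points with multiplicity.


Bezout's theorem states the intersection count equals the product of degrees.
Intersection count = 10 * 4 = 40

40


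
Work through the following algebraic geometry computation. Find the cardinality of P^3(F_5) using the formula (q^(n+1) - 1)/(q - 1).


P^3(F_5) has (q^(n+1) - 1)/(q - 1) points.
= 5^3 + 5^2 + 5^1 + 5^0
= 125 + 25 + 5 + 1
= 156

156


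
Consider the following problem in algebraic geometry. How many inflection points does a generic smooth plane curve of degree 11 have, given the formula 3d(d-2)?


For a general smooth plane curve C of degree d, the inflection points are
the intersection of C with its Hessian curve, which has degree 3(d-2).
By Bezout, the total intersection number is d * 3(d-2) = 11 * 27 = 297.
For a general curve every flex is ordinary, so each contributes
multiplicity 1 to C·Hess(C), and the number of distinct inflection
points is 3d(d-2).
Inflection points = 3*11*(11-2) = 3*11*9 = 297

297


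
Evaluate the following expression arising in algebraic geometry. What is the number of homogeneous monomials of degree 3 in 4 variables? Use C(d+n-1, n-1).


The number of degree-3 monomials in 4 variables is C(d+n-1, n-1).
= C(3+4-1, 4-1) = C(6, 3)
= 20

20


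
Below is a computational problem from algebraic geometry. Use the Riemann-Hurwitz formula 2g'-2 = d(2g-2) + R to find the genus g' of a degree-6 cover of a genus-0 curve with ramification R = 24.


Riemann-Hurwitz formula: 2g' - 2 = d(2g - 2) + R
Given: d = 6, g = 0, R = 24
2g' - 2 = 6*(2*0 - 2) + 24
2g' - 2 = 6*(-2) + 24
2g' - 2 = -12 + 24 = 12
2g' = 14
g' = 7

7


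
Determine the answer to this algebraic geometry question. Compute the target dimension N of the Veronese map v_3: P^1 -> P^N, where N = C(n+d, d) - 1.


The Veronese embedding v_d: P^n -> P^N maps each point to all
degree-d monomials in n+1 homogeneous coordinates.
N = C(n+d, d) - 1
N = C(1+3, 3) - 1
N = C(4, 3) - 1
C(4, 3) = 4
N = 4 - 1 = 3

3


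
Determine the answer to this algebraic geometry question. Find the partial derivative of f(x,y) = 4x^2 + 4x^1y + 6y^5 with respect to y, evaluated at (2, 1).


df/dy = 4*x^1 + 5*6*y^4
At (2,1): 4*2^1 + 5*6*1^4
= 8 + 30
= 38

38


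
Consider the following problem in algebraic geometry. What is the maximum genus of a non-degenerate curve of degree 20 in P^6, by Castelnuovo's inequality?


Castelnuovo's bound: write d - 1 = m(r-1) + epsilon with 0 <= epsilon < r-1.
d - 1 = 20 - 1 = 19
r - 1 = 6 - 1 = 5
19 = 3*5 + 4, so m = 3, epsilon = 4
pi(d, r) = m(m-1)(r-1)/2 + m*epsilon
= 3*2*5/2 + 3*4
= 30/2 + 12
= 15 + 12 = 27

27


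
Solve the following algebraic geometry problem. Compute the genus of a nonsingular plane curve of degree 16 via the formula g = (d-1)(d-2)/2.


Using the genus formula for smooth plane curves:
g = (d-1)(d-2)/2
g = (16-1)(16-2)/2
g = 15*14/2
g = 210/2 = 105

105


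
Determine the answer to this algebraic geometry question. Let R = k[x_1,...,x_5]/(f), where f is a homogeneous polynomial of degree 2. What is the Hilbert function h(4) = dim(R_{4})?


For R = k[x_1,...,x_n]/(f) with f homogeneous of degree e:
The Hilbert series is (1 - t^e)/(1 - t)^n.
So h(d) = C(d+n-1, n-1) - C(d-e+n-1, n-1) for d >= e.
With n=5, e=2, d=4:
C(4+5-1, 5-1) = C(8, 4) = 70
C(4-2+5-1, 5-1) = C(6, 4) = 15
h(4) = 70 - 15 = 55

55


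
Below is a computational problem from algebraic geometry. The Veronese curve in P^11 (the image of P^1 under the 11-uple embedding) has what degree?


The rational normal curve in P^11 is the image of P^1 under the 11-uple Veronese.
A general hyperplane in P^11 pulls back to a degree-11 form on P^1, which has 11 zeros,
so the curve meets a general hyperplane in 11 points. Degree = 11.

11


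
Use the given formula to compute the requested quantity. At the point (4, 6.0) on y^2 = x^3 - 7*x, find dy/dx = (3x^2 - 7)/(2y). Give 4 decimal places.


Using implicit differentiation of y^2 = x^3 - 7*x:
2y * dy/dx = 3x^2 - 7
dy/dx = (3x^2 - 7)/(2y)
Numerator: 3*4^2 - 7 = 41
Denominator: 2*6.0 = 12.0
dy/dx = 41/12.0 = 3.4167

3.4167


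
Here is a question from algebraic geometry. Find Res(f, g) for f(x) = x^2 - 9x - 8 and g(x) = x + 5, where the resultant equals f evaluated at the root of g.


For Res(f, x - c), we evaluate f at x = c.
f(-5) = (-5)^2 - 9*(-5) - 8
= 25 + 45 - 8
= 70 - 8 = 62
Res(f, g) = 62

62


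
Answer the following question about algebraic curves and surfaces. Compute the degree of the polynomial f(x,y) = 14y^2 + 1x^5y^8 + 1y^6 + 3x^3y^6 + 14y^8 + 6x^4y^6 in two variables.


Examine each term for its total degree (sum of exponents).
  Term '14y^2' has total degree 0+2 = 2.
  Term '1x^5y^8' has total degree 5+8 = 13.
  Term '1y^6' has total degree 0+6 = 6.
  Term '3x^3y^6' has total degree 3+6 = 9.
  Term '14y^8' has total degree 0+8 = 8.
  Term '6x^4y^6' has total degree 4+6 = 10.
The maximum total degree among all terms is 13.

13
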